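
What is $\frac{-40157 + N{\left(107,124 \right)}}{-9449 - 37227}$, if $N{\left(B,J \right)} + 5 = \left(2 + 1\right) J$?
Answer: $\frac{19895}{23338} \approx 0.85247$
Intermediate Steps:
$N{\left(B,J \right)} = -5 + 3 J$ ($N{\left(B,J \right)} = -5 + \left(2 + 1\right) J = -5 + 3 J$)
$\frac{-40157 + N{\left(107,124 \right)}}{-9449 - 37227} = \frac{-40157 + \left(-5 + 3 \cdot 124\right)}{-9449 - 37227} = \frac{-40157 + \left(-5 + 372\right)}{-46676} = \left(-40157 + 367\right) \left(- \frac{1}{46676}\right) = \left(-39790\right) \left(- \frac{1}{46676}\right) = \frac{19895}{23338}$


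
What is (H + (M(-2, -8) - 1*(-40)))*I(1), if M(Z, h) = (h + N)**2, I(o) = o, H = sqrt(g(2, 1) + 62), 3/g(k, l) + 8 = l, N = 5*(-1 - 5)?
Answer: 1484 + sqrt(3017)/7 ≈ 1491.8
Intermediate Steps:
N = -30 (N = 5*(-6) = -30)
g(k, l) = 3/(-8 + l)
H = sqrt(3017)/7 (H = sqrt(3/(-8 + 1) + 62) = sqrt(3/(-7) + 62) = sqrt(3*(-1/7) + 62) = sqrt(-3/7 + 62) = sqrt(431/7) = sqrt(3017)/7 ≈ 7.8467)
M(Z, h) = (-30 + h)**2 (M(Z, h) = (h - 30)**2 = (-30 + h)**2)
(H + (M(-2, -8) - 1*(-40)))*I(1) = (sqrt(3017)/7 + ((-30 - 8)**2 - 1*(-40)))*1 = (sqrt(3017)/7 + ((-38)**2 + 40))*1 = (sqrt(3017)/7 + (1444 + 40))*1 = (sqrt(3017)/7 + 1484)*1 = (1484 + sqrt(3017)/7)*1 = 1484 + sqrt(3017)/7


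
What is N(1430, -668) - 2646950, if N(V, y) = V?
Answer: -2645520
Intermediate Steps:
N(1430, -668) - 2646950 = 1430 - 2646950 = -2645520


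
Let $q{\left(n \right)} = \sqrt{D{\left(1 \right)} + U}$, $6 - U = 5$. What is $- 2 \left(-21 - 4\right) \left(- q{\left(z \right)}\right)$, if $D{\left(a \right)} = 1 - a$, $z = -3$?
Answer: $-50$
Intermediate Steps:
$U = 1$ ($U = 6 - 5 = 1$)
$q{\left(n \right)} = 1$ ($q{\left(n \right)} = \sqrt{\left(1 - 1\right) + 1} = \sqrt{0 + 1} = \sqrt{1} = 1$)
$- 2 \left(-21 - 4\right) \left(- q{\left(z \right)}\right) = - 2 \left(-21 - 4\right) \left(\left(-1\right) 1\right) = - 2 \left(-21 - 4\right) \left(-1\right) = \left(-2\right) \left(-25\right) \left(-1\right) = 50 \left(-1\right) = -50$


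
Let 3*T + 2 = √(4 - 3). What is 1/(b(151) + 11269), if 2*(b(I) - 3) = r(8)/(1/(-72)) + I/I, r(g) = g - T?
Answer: 2/21945 ≈ 9.1137e-5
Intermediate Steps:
T = -⅓ (T = -⅔ + √(4 - 3)/3 = -⅔ + √1/3 = -⅔ + (⅓)*1 = -⅔ + ⅓ = -⅓ ≈ -0.33333)
r(g) = ⅓ + g (r(g) = g - 1*(-⅓) = g + ⅓ = ⅓ + g)
b(I) = -593/2 (b(I) = 3 + ((⅓ + 8)/(1/(-72)) + I/I)/2 = 3 + (25/(3*(-1/72)) + 1)/2 = 3 + ((25/3)*(-72) + 1)/2 = 3 + (-600 + 1)/2 = 3 + (½)*(-599) = 3 - 599/2 = -593/2)
1/(b(151) + 11269) = 1/(-593/2 + 11269) = 1/(21945/2) = 2/21945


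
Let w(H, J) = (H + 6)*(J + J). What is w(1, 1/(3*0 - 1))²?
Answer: 196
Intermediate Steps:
w(H, J) = 2*J*(6 + H) (w(H, J) = (6 + H)*(2*J) = 2*J*(6 + H))
w(1, 1/(3*0 - 1))² = (2*(6 + 1)/(3*0 - 1))² = (2*7/(0 - 1))² = (2*7/(-1))² = (2*(-1)*7)² = (-14)² = 196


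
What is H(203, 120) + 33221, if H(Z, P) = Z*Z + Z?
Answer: 74633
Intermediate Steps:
H(Z, P) = Z + Z**2 (H(Z, P) = Z**2 + Z = Z + Z**2)
H(203, 120) + 33221 = 203*(1 + 203) + 33221 = 203*204 + 33221 = 41412 + 33221 = 74633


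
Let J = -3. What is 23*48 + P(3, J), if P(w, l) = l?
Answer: 1101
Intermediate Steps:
23*48 + P(3, J) = 23*48 - 3 = 1104 - 3 = 1101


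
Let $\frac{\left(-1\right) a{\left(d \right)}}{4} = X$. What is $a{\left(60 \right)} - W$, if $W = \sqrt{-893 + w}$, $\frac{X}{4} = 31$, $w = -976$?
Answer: $-496 - i \sqrt{1869} \approx -496.0 - 43.232 i$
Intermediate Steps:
$X = 124$ ($X = 4 \cdot 31 = 124$)
$a{\left(d \right)} = -496$ ($a{\left(d \right)} = \left(-4\right) 124 = -496$)
$W = i \sqrt{1869}$ ($W = \sqrt{-893 - 976} = \sqrt{-1869} = i \sqrt{1869} \approx 43.232 i$)
$a{\left(60 \right)} - W = -496 - i \sqrt{1869}$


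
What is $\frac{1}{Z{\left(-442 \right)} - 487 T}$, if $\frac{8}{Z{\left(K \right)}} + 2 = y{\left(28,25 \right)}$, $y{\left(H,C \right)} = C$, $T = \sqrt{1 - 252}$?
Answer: $\frac{184}{31491062715} + \frac{257623 i \sqrt{251}}{31491062715} \approx 5.8429 \cdot 10^{-9} + 0.00012961 i$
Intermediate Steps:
$T = i \sqrt{251}$ ($T = \sqrt{-251} = i \sqrt{251} \approx 15.843 i$)
$Z{\left(K \right)} = \frac{8}{23}$ ($Z{\left(K \right)} = \frac{8}{-2 + 25} = \frac{8}{23}$)
$\frac{1}{Z{\left(-442 \right)} - 487 T} = \frac{1}{\frac{8}{23} - 487 i \sqrt{251}}$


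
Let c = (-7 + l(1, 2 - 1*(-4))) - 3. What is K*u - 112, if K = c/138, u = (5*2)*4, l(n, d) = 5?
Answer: -7828/69 ≈ -113.45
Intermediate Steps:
c = -5 (c = (-7 + 5) - 3 = -2 - 3 = -5)
u = 40 (u = 10*4 = 40)
K = -5/138 ≈ -0.036232
K*u - 112 = -5/138*40 - 112 = -100/69 - 112 = -7828/69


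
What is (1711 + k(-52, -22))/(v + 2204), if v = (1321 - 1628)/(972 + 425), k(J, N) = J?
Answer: 772541/1026227 ≈ 0.75280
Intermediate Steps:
v = -307/1397 ≈ -0.21976
(1711 + k(-52, -22))/(v + 2204) = (1711 - 52)/(-307/1397 + 2204) = 1659/(3078681/1397) = 1659*(1397/3078681) = 772541/1026227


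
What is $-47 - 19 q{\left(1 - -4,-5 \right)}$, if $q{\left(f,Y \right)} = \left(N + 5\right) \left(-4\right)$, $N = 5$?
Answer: $713$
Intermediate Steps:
$q{\left(f,Y \right)} = -40$ ($q{\left(f,Y \right)} = \left(5 + 5\right) \left(-4\right) = 10 \left(-4\right) = -40$)
$-47 - 19 q{\left(1 - -4,-5 \right)} = -47 - -760 = -47 + 760 = 713$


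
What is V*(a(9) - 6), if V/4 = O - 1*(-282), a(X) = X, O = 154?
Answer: 5232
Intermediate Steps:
V = 1744 (V = 4*(154 - 1*(-282)) = 4*(154 + 282) = 4*436 = 1744)
V*(a(9) - 6) = 1744*(9 - 6) = 1744*3 = 5232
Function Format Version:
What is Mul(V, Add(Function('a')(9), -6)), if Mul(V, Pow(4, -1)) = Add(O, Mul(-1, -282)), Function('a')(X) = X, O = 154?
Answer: 5232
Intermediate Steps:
V = 1744 (V = Mul(4, Add(154, Mul(-1, -282))) = Mul(4, Add(154, 282)) = Mul(4, 436) = 1744)
Mul(V, Add(Function('a')(9), -6)) = Mul(1744, Add(9, -6)) = Mul(1744, 3) = 5232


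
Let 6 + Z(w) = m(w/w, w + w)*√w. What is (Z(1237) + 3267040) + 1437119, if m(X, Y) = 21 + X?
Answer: 4704153 + 22*√1237 ≈ 4.7049e+6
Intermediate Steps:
Z(w) = -6 + 22*√w (Z(w) = -6 + (21 + w/w)*√w = -6 + (21 + 1)*√w = -6 + 22*√w)
(Z(1237) + 3267040) + 1437119 = ((-6 + 22*√1237) + 3267040) + 1437119 = (3267034 + 22*√1237) + 1437119 = 4704153 + 22*√1237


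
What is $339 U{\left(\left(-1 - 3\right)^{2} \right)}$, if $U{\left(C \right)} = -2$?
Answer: $-678$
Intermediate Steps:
$339 U{\left(\left(-1 - 3\right)^{2} \right)} = 339 \left(-2\right) = -678$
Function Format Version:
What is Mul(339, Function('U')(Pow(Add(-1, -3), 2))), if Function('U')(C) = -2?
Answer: -678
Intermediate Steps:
Mul(339, Function('U')(Pow(Add(-1, -3), 2))) = Mul(339, -2) = -678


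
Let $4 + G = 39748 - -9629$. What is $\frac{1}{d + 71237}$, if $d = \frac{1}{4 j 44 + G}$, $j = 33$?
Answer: $\frac{55181}{3930928898} \approx 1.4038 \cdot 10^{-5}$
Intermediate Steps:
$G = 49373$ ($G = -4 + \left(39748 - -9629\right) = -4 + \left(39748 + 9629\right) = -4 + 49377 = 49373$)
$d = \frac{1}{55181}$ ($d = \frac{1}{4 \cdot 33 \cdot 44 + 49373} = \frac{1}{132 \cdot 44 + 49373} = \frac{1}{5808 + 49373} = \frac{1}{55181} \approx 1.8122 \cdot 10^{-5}$)
$\frac{1}{d + 71237} = \frac{1}{\frac{1}{55181} + 71237} = \frac{1}{\frac{3930928898}{55181}} = \frac{55181}{3930928898}$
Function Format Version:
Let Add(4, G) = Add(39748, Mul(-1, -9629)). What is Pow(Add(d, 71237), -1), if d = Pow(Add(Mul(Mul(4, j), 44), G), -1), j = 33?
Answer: Rational(55181, 3930928898) ≈ 1.4038e-5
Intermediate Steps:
G = 49373 (G = Add(-4, Add(39748, Mul(-1, -9629))) = Add(-4, Add(39748, 9629)) = Add(-4, 49377) = 49373)
d = Rational(1, 55181) (d = Pow(Add(Mul(Mul(4, 33), 44), 49373), -1) = Pow(Add(Mul(132, 44), 49373), -1) = Pow(Add(5808, 49373), -1) = Pow(55181, -1) = Rational(1, 55181) ≈ 1.8122e-5)
Pow(Add(d, 71237), -1) = Pow(Add(Rational(1, 55181), 71237), -1) = Pow(Rational(3930928898, 55181), -1) = Rational(55181, 3930928898)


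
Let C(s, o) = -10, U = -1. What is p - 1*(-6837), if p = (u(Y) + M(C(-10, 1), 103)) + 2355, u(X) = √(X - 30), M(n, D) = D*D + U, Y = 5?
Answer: 19800 + 5*I ≈ 19800.0 + 5.0*I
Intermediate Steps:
M(n, D) = -1 + D² (M(n, D) = D*D - 1 = D² - 1 = -1 + D²)
u(X) = √(-30 + X)
p = 12963 + 5*I (p = (√(-30 + 5) + (-1 + 103²)) + 2355 = (√(-25) + (-1 + 10609)) + 2355 = (5*I + 10608) + 2355 = (10608 + 5*I) + 2355 = 12963 + 5*I ≈ 12963.0 + 5.0*I)
p - 1*(-6837) = (12963 + 5*I) - 1*(-6837) = (12963 + 5*I) + 6837 = 19800 + 5*I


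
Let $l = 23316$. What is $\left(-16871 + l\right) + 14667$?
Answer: $21112$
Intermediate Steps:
$\left(-16871 + l\right) + 14667 = \left(-16871 + 23316\right) + 14667 = 6445 + 14667 = 21112$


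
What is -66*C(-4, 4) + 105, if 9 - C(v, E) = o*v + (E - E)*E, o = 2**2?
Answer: -1545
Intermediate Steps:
o = 4
C(v, E) = 9 - 4*v (C(v, E) = 9 - (4*v + (E - E)*E) = 9 - (4*v + 0*E) = 9 - (4*v + 0) = 9 - 4*v)
-66*C(-4, 4) + 105 = -66*(9 - 4*(-4)) + 105 = -66*(9 + 16) + 105 = -66*25 + 105 = -1650 + 105 = -1545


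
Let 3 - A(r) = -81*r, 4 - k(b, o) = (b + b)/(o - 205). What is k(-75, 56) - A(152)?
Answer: -1834489/149 ≈ -12312.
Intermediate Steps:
k(b, o) = 4 - 2*b/(-205 + o) (k(b, o) = 4 - (b + b)/(o - 205) = 4 - 2*b/(-205 + o))
A(r) = 3 + 81*r (A(r) = 3 - (-81)*r = 3 + 81*r)
k(-75, 56) - A(152) = 2*(-410 - 1*(-75) + 2*56)/(-205 + 56) - (3 + 81*152) = 2*(-410 + 75 + 112)/(-149) - (3 + 12312) = 2*(-1/149)*(-223) - 1*12315 = 446/149 - 12315 = -1834489/149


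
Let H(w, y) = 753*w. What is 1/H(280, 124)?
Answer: 1/210840 ≈ 4.7429e-6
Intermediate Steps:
1/H(280, 124) = 1/(753*280) = 1/210840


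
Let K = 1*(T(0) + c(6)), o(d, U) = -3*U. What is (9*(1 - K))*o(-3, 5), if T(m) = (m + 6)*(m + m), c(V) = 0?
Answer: -135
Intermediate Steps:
T(m) = 2*m*(6 + m) (T(m) = (6 + m)*(2*m) = 2*m*(6 + m))
K = 0 (K = 1*(2*0*(6 + 0) + 0) = 1*(2*0*6 + 0) = 1*(0 + 0) = 1*0 = 0)
(9*(1 - K))*o(-3, 5) = (9*(1 - 1*0))*(-3*5) = (9*(1 + 0))*(-15) = (9*1)*(-15) = 9*(-15) = -135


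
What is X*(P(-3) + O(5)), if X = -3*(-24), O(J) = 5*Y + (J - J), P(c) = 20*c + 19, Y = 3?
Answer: -1872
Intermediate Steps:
P(c) = 19 + 20*c
O(J) = 15 (O(J) = 5*3 + (J - J) = 15 + 0 = 15)
X = 72
X*(P(-3) + O(5)) = 72*((19 + 20*(-3)) + 15) = 72*((19 - 60) + 15) = 72*(-41 + 15) = 72*(-26) = -1872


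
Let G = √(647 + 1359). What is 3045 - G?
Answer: 3045 - √2006 ≈ 3000.2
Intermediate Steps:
G = √2006 ≈ 44.788
3045 - G = 3045 - √2006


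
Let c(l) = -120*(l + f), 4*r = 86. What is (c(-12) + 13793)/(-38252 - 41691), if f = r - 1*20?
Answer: -15053/79943 ≈ -0.18830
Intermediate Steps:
r = 43/2 (r = (¼)*86 = 43/2 ≈ 21.500)
f = 3/2 (f = 43/2 - 1*20 = 43/2 - 20 = 3/2 ≈ 1.5000)
c(l) = -180 - 120*l (c(l) = -120*(l + 3/2) = -120*(3/2 + l) = -180 - 120*l)
(c(-12) + 13793)/(-38252 - 41691) = ((-180 - 120*(-12)) + 13793)/(-38252 - 41691) = ((-180 + 1440) + 13793)/(-79943) = (1260 + 13793)*(-1/79943) = 15053*(-1/79943) = -15053/79943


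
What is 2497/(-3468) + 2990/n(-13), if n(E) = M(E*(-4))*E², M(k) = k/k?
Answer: 765179/45084 ≈ 16.972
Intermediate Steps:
M(k) = 1
n(E) = E² (n(E) = 1*E² = E²)
2497/(-3468) + 2990/n(-13) = 2497/(-3468) + 2990/((-13)²) = 2497*(-1/3468) + 2990/169 = -2497/3468 + 2990*(1/169) = -2497/3468 + 230/13 = 765179/45084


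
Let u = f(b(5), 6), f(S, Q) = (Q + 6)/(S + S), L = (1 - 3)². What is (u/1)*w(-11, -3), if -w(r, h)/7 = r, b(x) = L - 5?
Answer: -462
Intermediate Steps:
L = 4 (L = (-2)² = 4)
b(x) = -1 (b(x) = 4 - 5 = -1)
w(r, h) = -7*r
f(S, Q) = (6 + Q)/(2*S) (f(S, Q) = (6 + Q)/((2*S)) = (1/(2*S))*(6 + Q) = (6 + Q)/(2*S))
u = -6 (u = (½)*(6 + 6)/(-1) = (½)*(-1)*12 = -6)
(u/1)*w(-11, -3) = (-6/1)*(-7*(-11)) = -6*1*77 = -6*77 = -462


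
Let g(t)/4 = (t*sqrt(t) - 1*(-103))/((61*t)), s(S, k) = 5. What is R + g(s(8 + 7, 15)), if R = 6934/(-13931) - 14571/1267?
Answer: -57319025871/5383425985 + 4*sqrt(5)/61 ≈ -10.501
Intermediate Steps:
R = -211773979/17650577 (R = 6934*(-1/13931) - 14571*1/1267 = -6934/13931 - 14571/1267 = -211773979/17650577 ≈ -11.998)
g(t) = 4*(103 + t**(3/2))/(61*t) (g(t) = 4*((t*sqrt(t) - 1*(-103))/((61*t))) = 4*((t**(3/2) + 103)*(1/(61*t))) = 4*((103 + t**(3/2))*(1/(61*t))) = 4*((103 + t**(3/2))/(61*t)) = 4*(103 + t**(3/2))/(61*t))
R + g(s(8 + 7, 15)) = -211773979/17650577 + (4/61)*(103 + 5**(3/2))/5 = -211773979/17650577 + (4/61)*(1/5)*(103 + 5*sqrt(5)) = -211773979/17650577 + (412/305 + 4*sqrt(5)/61) = -57319025871/5383425985 + 4*sqrt(5)/61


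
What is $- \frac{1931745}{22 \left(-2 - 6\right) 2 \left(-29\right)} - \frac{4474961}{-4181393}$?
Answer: $- \frac{8031704618897}{42683659744} \approx -188.17$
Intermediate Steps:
$- \frac{1931745}{22 \left(-2 - 6\right) 2 \left(-29\right)} - \frac{4474961}{-4181393} = - \frac{1931745}{22 \left(\left(-8\right) 2\right) \left(-29\right)} - - \frac{4474961}{4181393} = - \frac{1931745}{22 \left(-16\right) \left(-29\right)} + \frac{4474961}{4181393} = - \frac{1931745}{\left(-352\right) \left(-29\right)} + \frac{4474961}{4181393} = - \frac{1931745}{10208} + \frac{4474961}{4181393} = - \frac{8031704618897}{42683659744}$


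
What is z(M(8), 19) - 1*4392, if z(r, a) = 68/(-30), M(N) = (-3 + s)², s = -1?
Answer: -65914/15 ≈ -4394.3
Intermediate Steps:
M(N) = 16 (M(N) = (-3 - 1)² = (-4)² = 16)
z(r, a) = -34/15 (z(r, a) = 68*(-1/30) = -34/15)
z(M(8), 19) - 1*4392 = -34/15 - 1*4392 = -34/15 - 4392 = -65914/15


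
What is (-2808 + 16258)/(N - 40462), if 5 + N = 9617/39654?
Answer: -533346300/1604668801 ≈ -0.33237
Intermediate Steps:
N = -188653/39654 (N = -5 + 9617/39654 = -188653/39654 ≈ -4.7575)
(-2808 + 16258)/(N - 40462) = (-2808 + 16258)/(-188653/39654 - 40462) = 13450/(-1604668801/39654) = 13450*(-39654/1604668801) = -533346300/1604668801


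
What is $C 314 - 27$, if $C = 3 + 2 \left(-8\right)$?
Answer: $-4109$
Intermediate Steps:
$C = -13$ ($C = 3 - 16 = -13$)
$C 314 - 27 = \left(-13\right) 314 - 27 = -4082 - 27 = -4109$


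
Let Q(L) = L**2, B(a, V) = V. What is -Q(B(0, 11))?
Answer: -121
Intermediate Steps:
-Q(B(0, 11)) = -1*11**2 = -1*121 = -121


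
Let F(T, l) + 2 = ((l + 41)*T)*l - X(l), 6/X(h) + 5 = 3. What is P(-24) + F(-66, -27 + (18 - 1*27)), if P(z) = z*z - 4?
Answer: 12453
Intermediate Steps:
X(h) = -3 (X(h) = 6/(-5 + 3) = 6/(-2) = 6*(-1/2) = -3)
P(z) = -4 + z**2 (P(z) = z**2 - 4 = -4 + z**2)
F(T, l) = 1 + T*l*(41 + l) (F(T, l) = -2 + (((l + 41)*T)*l - 1*(-3)) = -2 + (((41 + l)*T)*l + 3) = -2 + ((T*(41 + l))*l + 3) = -2 + (T*l*(41 + l) + 3) = -2 + (3 + T*l*(41 + l)) = 1 + T*l*(41 + l))
P(-24) + F(-66, -27 + (18 - 1*27)) = (-4 + (-24)**2) + (1 - 66*(-27 + (18 - 1*27))**2 + 41*(-66)*(-27 + (18 - 1*27))) = (-4 + 576) + (1 - 66*(-27 + (18 - 27))**2 + 41*(-66)*(-27 + (18 - 27))) = 572 + (1 - 66*(-27 - 9)**2 + 41*(-66)*(-27 - 9)) = 572 + (1 - 66*(-36)**2 + 41*(-66)*(-36)) = 572 + (1 - 66*1296 + 97416) = 572 + (1 - 85536 + 97416) = 572 + 11881 = 12453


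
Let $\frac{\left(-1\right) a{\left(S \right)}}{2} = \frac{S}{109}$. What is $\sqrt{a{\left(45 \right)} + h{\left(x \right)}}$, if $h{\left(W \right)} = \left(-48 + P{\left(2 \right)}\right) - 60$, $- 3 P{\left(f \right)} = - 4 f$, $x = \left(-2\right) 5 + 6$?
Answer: $\frac{i \sqrt{11351478}}{327} \approx 10.303 i$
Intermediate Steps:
$x = -4$ ($x = -10 + 6 = -4$)
$P{\left(f \right)} = \frac{4 f}{3}$ ($P{\left(f \right)} = - \frac{\left(-4\right) f}{3} = \frac{4 f}{3}$)
$a{\left(S \right)} = - \frac{2 S}{109}$ ($a{\left(S \right)} = - 2 \frac{S}{109} = - \frac{2 S}{109}$)
$h{\left(W \right)} = - \frac{316}{3}$ ($h{\left(W \right)} = \left(-48 + \frac{4}{3} \cdot 2\right) - 60 = \left(-48 + \frac{8}{3}\right) - 60 = - \frac{136}{3} - 60 = - \frac{316}{3}$)
$\sqrt{a{\left(45 \right)} + h{\left(x \right)}} = \sqrt{\left(- \frac{2}{109}\right) 45 - \frac{316}{3}} = \sqrt{- \frac{90}{109} - \frac{316}{3}} = \sqrt{- \frac{34714}{327}} = \frac{i \sqrt{11351478}}{327}$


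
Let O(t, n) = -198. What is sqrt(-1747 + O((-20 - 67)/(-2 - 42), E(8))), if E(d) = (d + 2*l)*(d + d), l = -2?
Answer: I*sqrt(1945) ≈ 44.102*I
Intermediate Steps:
E(d) = 2*d*(-4 + d) (E(d) = (d + 2*(-2))*(d + d) = (d - 4)*(2*d) = (-4 + d)*(2*d) = 2*d*(-4 + d))
sqrt(-1747 + O((-20 - 67)/(-2 - 42), E(8))) = sqrt(-1747 - 198) = sqrt(-1945) = I*sqrt(1945)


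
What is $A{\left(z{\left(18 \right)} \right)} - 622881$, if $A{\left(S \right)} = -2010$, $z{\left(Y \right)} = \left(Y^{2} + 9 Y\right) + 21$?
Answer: $-624891$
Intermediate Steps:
$z{\left(Y \right)} = 21 + Y^{2} + 9 Y$
$A{\left(z{\left(18 \right)} \right)} - 622881 = -2010 - 622881 = -624891$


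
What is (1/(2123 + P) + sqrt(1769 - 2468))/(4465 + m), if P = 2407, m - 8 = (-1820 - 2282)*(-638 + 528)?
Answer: 1/2064289290 + I*sqrt(699)/455693 ≈ 4.8443e-10 + 5.8018e-5*I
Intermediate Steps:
m = 451228 (m = 8 + (-1820 - 2282)*(-638 + 528) = 8 - 4102*(-110) = 8 + 451220 = 451228)
(1/(2123 + P) + sqrt(1769 - 2468))/(4465 + m) = (1/(2123 + 2407) + sqrt(1769 - 2468))/(4465 + 451228) = (1/4530 + sqrt(-699))/455693 = (1/4530 + I*sqrt(699))*(1/455693) = 1/2064289290 + I*sqrt(699)/455693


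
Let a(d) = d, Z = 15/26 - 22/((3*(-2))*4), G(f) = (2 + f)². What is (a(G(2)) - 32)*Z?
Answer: -932/39 ≈ -23.897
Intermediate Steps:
Z = 233/156 (Z = 15*(1/26) - 22/((-6*4)) = 15/26 - 22/(-24) = 15/26 - 22*(-1/24) = 15/26 + 11/12 = 233/156 ≈ 1.4936)
(a(G(2)) - 32)*Z = ((2 + 2)² - 32)*(233/156) = (4² - 32)*(233/156) = (16 - 32)*(233/156) = -16*233/156 = -932/39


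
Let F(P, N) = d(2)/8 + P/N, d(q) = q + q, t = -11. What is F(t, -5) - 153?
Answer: -1503/10 ≈ -150.30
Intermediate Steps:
d(q) = 2*q
F(P, N) = ½ + P/N (F(P, N) = (2*2)/8 + P/N = 4*(⅛) + P/N = ½ + P/N)
F(t, -5) - 153 = (-11 + (½)*(-5))/(-5) - 153 = -(-11 - 5/2)/5 - 153 = -⅕*(-27/2) - 153 = 27/10 - 153 = -1503/10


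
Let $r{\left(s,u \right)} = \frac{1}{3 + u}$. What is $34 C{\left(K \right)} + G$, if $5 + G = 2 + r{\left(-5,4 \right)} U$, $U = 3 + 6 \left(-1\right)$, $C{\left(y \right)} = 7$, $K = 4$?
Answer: $\frac{1642}{7} \approx 234.57$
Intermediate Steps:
$U = -3$ ($U = 3 - 6 = -3$)
$G = - \frac{24}{7}$ ($G = -5 + \left(2 + \frac{1}{3 + 4} \left(-3\right)\right) = -5 + \left(2 + \frac{1}{7} \left(-3\right)\right) = -5 + \left(2 - \frac{3}{7}\right) = -5 + \frac{11}{7} = - \frac{24}{7} \approx -3.4286$)
$34 C{\left(K \right)} + G = 34 \cdot 7 - \frac{24}{7} = 238 - \frac{24}{7} = \frac{1642}{7}$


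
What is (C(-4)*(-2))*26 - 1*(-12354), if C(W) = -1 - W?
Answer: 12198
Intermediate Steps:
(C(-4)*(-2))*26 - 1*(-12354) = ((-1 - 1*(-4))*(-2))*26 - 1*(-12354) = ((-1 + 4)*(-2))*26 + 12354 = (3*(-2))*26 + 12354 = -6*26 + 12354 = -156 + 12354 = 12198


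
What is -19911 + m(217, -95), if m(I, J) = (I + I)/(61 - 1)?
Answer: -597113/30 ≈ -19904.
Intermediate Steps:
m(I, J) = I/30 (m(I, J) = (2*I)/60 = (2*I)*(1/60) = I/30)
-19911 + m(217, -95) = -19911 + (1/30)*217 = -19911 + 217/30 = -597113/30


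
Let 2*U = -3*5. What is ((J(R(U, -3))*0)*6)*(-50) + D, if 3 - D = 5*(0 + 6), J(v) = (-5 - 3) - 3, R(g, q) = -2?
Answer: -27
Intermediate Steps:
U = -15/2 (U = (-3*5)/2 = (½)*(-15) = -15/2 ≈ -7.5000)
J(v) = -11 (J(v) = -8 - 3 = -11)
D = -27 (D = 3 - 5*(0 + 6) = 3 - 5*6 = 3 - 1*30 = 3 - 30 = -27)
((J(R(U, -3))*0)*6)*(-50) + D = (-11*0*6)*(-50) - 27 = (0*6)*(-50) - 27 = 0*(-50) - 27 = 0 - 27 = -27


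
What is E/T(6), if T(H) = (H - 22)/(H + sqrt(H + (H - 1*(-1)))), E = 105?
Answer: -315/8 - 105*sqrt(13)/16 ≈ -63.036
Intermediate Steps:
T(H) = (-22 + H)/(H + sqrt(1 + 2*H)) (T(H) = (-22 + H)/(H + sqrt(H + (H + 1))) = (-22 + H)/(H + sqrt(H + (1 + H))) = (-22 + H)/(H + sqrt(1 + 2*H)))
E/T(6) = 105/(((-22 + 6)/(6 + sqrt(1 + 2*6)))) = 105/((-16/(6 + sqrt(1 + 12)))) = 105/((-16/(6 + sqrt(13)))) = 105*(-3/8 - sqrt(13)/16) = -315/8 - 105*sqrt(13)/16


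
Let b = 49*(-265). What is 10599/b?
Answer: -10599/12985 ≈ -0.81625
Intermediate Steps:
b = -12985
10599/b = 10599/(-12985) = 10599*(-1/12985) = -10599/12985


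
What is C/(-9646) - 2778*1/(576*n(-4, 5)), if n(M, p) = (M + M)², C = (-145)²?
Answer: -66821849/29632512 ≈ -2.2550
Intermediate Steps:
C = 21025
n(M, p) = 4*M² (n(M, p) = (2*M)² = 4*M²)
C/(-9646) - 2778*1/(576*n(-4, 5)) = 21025/(-9646) - 2778/((16*(4*(-4)²))*36) = 21025*(-1/9646) - 2778/((16*(4*16))*36) = -21025/9646 - 2778/((16*64)*36) = -21025/9646 - 2778/(1024*36) = -21025/9646 - 2778/36864 = -21025/9646 - 2778*1/36864 = -21025/9646 - 463/6144 = -66821849/29632512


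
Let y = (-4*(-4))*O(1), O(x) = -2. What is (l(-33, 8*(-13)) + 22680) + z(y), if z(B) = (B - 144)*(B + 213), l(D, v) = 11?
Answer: -9165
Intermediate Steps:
y = -32 (y = -4*(-4)*(-2) = 16*(-2) = -32)
z(B) = (-144 + B)*(213 + B)
(l(-33, 8*(-13)) + 22680) + z(y) = (11 + 22680) + (-30672 + (-32)² + 69*(-32)) = 22691 + (-30672 + 1024 - 2208) = 22691 - 31856 = -9165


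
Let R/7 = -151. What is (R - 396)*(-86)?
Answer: 124958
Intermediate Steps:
R = -1057 (R = 7*(-151) = -1057)
(R - 396)*(-86) = (-1057 - 396)*(-86) = -1453*(-86) = 124958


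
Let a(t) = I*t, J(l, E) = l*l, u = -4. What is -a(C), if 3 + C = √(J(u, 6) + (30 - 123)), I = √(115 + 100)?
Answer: √215*(3 - I*√77) ≈ 43.989 - 128.67*I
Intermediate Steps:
J(l, E) = l²
I = √215 ≈ 14.663
C = -3 + I*√77 (C = -3 + √((-4)² + (30 - 123)) = -3 + √(16 - 93) = -3 + √(-77) = -3 + I*√77 ≈ -3.0 + 8.775*I)
a(t) = t*√215 (a(t) = √215*t = t*√215)
-a(C) = -(-3 + I*√77)*√215 = -√215*(-3 + I*√77)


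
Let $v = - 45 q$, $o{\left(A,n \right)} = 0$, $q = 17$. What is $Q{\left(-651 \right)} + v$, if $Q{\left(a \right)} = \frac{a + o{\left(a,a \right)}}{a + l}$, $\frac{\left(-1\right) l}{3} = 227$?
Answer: $- \frac{339443}{444} \approx -764.51$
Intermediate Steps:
$l = -681$ ($l = \left(-3\right) 227 = -681$)
$v = -765$ ($v = \left(-45\right) 17 = -765$)
$Q{\left(a \right)} = \frac{a}{-681 + a}$ ($Q{\left(a \right)} = \frac{a + 0}{a - 681} = \frac{a}{-681 + a}$)
$Q{\left(-651 \right)} + v = - \frac{651}{-681 - 651} - 765 = - \frac{651}{-1332} - 765 = \left(-651\right) \left(- \frac{1}{1332}\right) - 765 = \frac{217}{444} - 765 = - \frac{339443}{444}$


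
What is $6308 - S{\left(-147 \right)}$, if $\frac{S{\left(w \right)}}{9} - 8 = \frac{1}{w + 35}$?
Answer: $\frac{698441}{112} \approx 6236.1$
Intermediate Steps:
$S{\left(w \right)} = 72 + \frac{9}{35 + w}$ ($S{\left(w \right)} = 72 + \frac{9}{w + 35} = 72 + \frac{9}{35 + w}$)
$6308 - S{\left(-147 \right)} = 6308 - \frac{9 \left(281 + 8 \left(-147\right)\right)}{35 - 147} = 6308 - \frac{9 \left(281 - 1176\right)}{-112} = 6308 - 9 \left(- \frac{1}{112}\right) \left(-895\right) = 6308 - \frac{8055}{112} = \frac{698441}{112}$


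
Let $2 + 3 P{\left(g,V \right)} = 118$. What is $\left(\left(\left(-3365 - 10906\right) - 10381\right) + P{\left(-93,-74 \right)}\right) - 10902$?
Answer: $- \frac{106546}{3} \approx -35515.0$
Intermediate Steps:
$P{\left(g,V \right)} = \frac{116}{3}$ ($P{\left(g,V \right)} = - \frac{2}{3} + \frac{1}{3} \cdot 118 = - \frac{2}{3} + \frac{118}{3} = \frac{116}{3}$)
$\left(\left(\left(-3365 - 10906\right) - 10381\right) + P{\left(-93,-74 \right)}\right) - 10902 = \left(\left(\left(-3365 - 10906\right) - 10381\right) + \frac{116}{3}\right) - 10902 = \left(\left(-14271 - 10381\right) + \frac{116}{3}\right) - 10902 = \left(-24652 + \frac{116}{3}\right) - 10902 = - \frac{73840}{3} - 10902 = - \frac{106546}{3}$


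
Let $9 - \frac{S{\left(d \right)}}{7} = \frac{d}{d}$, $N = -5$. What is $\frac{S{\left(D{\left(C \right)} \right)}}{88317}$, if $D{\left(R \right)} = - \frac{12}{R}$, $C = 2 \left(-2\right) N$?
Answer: $\frac{56}{88317} \approx 0.00063408$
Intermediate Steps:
$C = 20$ ($C = 2 \left(-2\right) \left(-5\right) = \left(-4\right) \left(-5\right) = 20$)
$S{\left(d \right)} = 56$ ($S{\left(d \right)} = 63 - 7 \frac{d}{d} = 63 - 7 = 56$)
$\frac{S{\left(D{\left(C \right)} \right)}}{88317} = \frac{56}{88317}$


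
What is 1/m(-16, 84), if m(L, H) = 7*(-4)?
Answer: -1/28 ≈ -0.035714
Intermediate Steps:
m(L, H) = -28
1/m(-16, 84) = 1/(-28) = -1/28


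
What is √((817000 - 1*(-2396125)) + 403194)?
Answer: √3616319 ≈ 1901.7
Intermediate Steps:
√((817000 - 1*(-2396125)) + 403194) = √((817000 + 2396125) + 403194) = √(3213125 + 403194) = √3616319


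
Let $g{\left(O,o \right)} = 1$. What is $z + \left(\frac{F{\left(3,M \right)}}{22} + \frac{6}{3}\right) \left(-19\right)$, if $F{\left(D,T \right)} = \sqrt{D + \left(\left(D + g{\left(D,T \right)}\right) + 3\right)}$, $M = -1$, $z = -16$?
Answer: $-54 - \frac{19 \sqrt{10}}{22} \approx -56.731$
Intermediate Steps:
$F{\left(D,T \right)} = \sqrt{4 + 2 D}$ ($F{\left(D,T \right)} = \sqrt{D + \left(\left(D + 1\right) + 3\right)} = \sqrt{D + \left(\left(1 + D\right) + 3\right)} = \sqrt{D + \left(4 + D\right)} = \sqrt{4 + 2 D}$)
$z + \left(\frac{F{\left(3,M \right)}}{22} + \frac{6}{3}\right) \left(-19\right) = -16 + \left(\frac{\sqrt{4 + 2 \cdot 3}}{22} + \frac{6}{3}\right) \left(-19\right) = -16 + \left(\sqrt{4 + 6} \cdot \frac{1}{22} + 6 \cdot \frac{1}{3}\right) \left(-19\right) = -16 + \left(\sqrt{10} \cdot \frac{1}{22} + 2\right) \left(-19\right) = -16 + \left(\frac{\sqrt{10}}{22} + 2\right) \left(-19\right) = -16 + \left(2 + \frac{\sqrt{10}}{22}\right) \left(-19\right) = -16 - \left(38 + \frac{19 \sqrt{10}}{22}\right) = -54 - \frac{19 \sqrt{10}}{22}$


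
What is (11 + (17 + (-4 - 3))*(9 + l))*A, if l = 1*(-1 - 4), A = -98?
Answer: -4998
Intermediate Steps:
l = -5 (l = 1*(-5) = -5)
(11 + (17 + (-4 - 3))*(9 + l))*A = (11 + (17 + (-4 - 3))*(9 - 5))*(-98) = (11 + (17 - 7)*4)*(-98) = (11 + 10*4)*(-98) = (11 + 40)*(-98) = 51*(-98) = -4998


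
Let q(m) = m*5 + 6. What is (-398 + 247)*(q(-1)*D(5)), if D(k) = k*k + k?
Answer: -4530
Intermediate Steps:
D(k) = k + k² (D(k) = k² + k = k + k²)
q(m) = 6 + 5*m (q(m) = 5*m + 6 = 6 + 5*m)
(-398 + 247)*(q(-1)*D(5)) = (-398 + 247)*((6 + 5*(-1))*(5*(1 + 5))) = -151*(6 - 5)*5*6 = -151*30 = -4530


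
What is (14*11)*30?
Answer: 4620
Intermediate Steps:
(14*11)*30 = 154*30 = 4620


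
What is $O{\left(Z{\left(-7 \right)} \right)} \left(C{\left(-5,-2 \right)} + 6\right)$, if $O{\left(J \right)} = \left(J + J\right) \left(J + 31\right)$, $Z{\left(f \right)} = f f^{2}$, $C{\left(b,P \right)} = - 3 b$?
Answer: $4494672$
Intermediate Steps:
$Z{\left(f \right)} = f^{3}$
$O{\left(J \right)} = 2 J \left(31 + J\right)$
$O{\left(Z{\left(-7 \right)} \right)} \left(C{\left(-5,-2 \right)} + 6\right) = 2 \left(-7\right)^{3} \left(31 + \left(-7\right)^{3}\right) \left(\left(-3\right) \left(-5\right) + 6\right) = 2 \left(-343\right) \left(31 - 343\right) \left(15 + 6\right) = 2 \left(-343\right) \left(-312\right) 21 = 214032 \cdot 21 = 4494672$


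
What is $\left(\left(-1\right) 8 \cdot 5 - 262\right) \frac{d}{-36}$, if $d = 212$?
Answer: $\frac{16006}{9} \approx 1778.4$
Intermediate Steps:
$\left(\left(-1\right) 8 \cdot 5 - 262\right) \frac{d}{-36} = \left(\left(-1\right) 8 \cdot 5 - 262\right) \frac{212}{-36} = \left(\left(-8\right) 5 - 262\right) 212 \left(- \frac{1}{36}\right) = \left(-40 - 262\right) \left(- \frac{53}{9}\right) = \left(-302\right) \left(- \frac{53}{9}\right) = \frac{16006}{9}$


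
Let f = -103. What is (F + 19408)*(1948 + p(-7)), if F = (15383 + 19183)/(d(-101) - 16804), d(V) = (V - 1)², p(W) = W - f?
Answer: 31727129987/800 ≈ 3.9659e+7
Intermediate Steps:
p(W) = 103 + W (p(W) = W - 1*(-103) = W + 103 = 103 + W)
d(V) = (-1 + V)²
F = -17283/3200 (F = (15383 + 19183)/((-1 - 101)² - 16804) = 34566/((-102)² - 16804) = 34566/(10404 - 16804) = 34566/(-6400) = 34566*(-1/6400) = -17283/3200 ≈ -5.4009)
(F + 19408)*(1948 + p(-7)) = (-17283/3200 + 19408)*(1948 + (103 - 7)) = 62088317*(1948 + 96)/3200 = (62088317/3200)*2044 = 31727129987/800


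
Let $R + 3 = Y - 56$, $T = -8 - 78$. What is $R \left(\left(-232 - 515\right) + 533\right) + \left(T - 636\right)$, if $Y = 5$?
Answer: $10834$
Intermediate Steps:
$T = -86$ ($T = -8 - 78 = -86$)
$R = -54$ ($R = -3 + \left(5 - 56\right) = -3 - 51 = -54$)
$R \left(\left(-232 - 515\right) + 533\right) + \left(T - 636\right) = - 54 \left(\left(-232 - 515\right) + 533\right) - 722 = - 54 \left(-747 + 533\right) - 722 = \left(-54\right) \left(-214\right) - 722 = 11556 - 722 = 10834$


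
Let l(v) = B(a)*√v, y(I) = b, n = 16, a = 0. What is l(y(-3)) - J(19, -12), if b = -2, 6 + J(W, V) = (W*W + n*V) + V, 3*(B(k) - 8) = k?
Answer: -151 + 8*I*√2 ≈ -151.0 + 11.314*I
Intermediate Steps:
B(k) = 8 + k/3
J(W, V) = -6 + W² + 17*V (J(W, V) = -6 + ((W*W + 16*V) + V) = -6 + ((W² + 16*V) + V) = -6 + (W² + 17*V) = -6 + W² + 17*V)
y(I) = -2
l(v) = 8*√v (l(v) = (8 + (⅓)*0)*√v = (8 + 0)*√v = 8*√v)
l(y(-3)) - J(19, -12) = 8*√(-2) - (-6 + 19² + 17*(-12)) = 8*(I*√2) - (-6 + 361 - 204) = 8*I*√2 - 1*151 = 8*I*√2 - 151 = -151 + 8*I*√2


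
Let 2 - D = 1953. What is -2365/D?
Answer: 2365/1951 ≈ 1.2122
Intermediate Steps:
D = -1951 (D = 2 - 1*1953 = 2 - 1953 = -1951)
-2365/D = -2365/(-1951) = -2365*(-1/1951) = 2365/1951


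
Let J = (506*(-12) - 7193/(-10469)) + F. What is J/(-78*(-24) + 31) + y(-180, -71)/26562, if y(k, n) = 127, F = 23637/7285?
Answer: -646012167711721/202899377966010 ≈ -3.1839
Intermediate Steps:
F = 23637/7285 (F = 23637*(1/7285) = 23637/7285 ≈ 3.2446)
J = -462791333122/76266665 (J = (506*(-12) - 7193/(-10469)) + 23637/7285 = (-6072 - 7193*(-1/10469)) + 23637/7285 = (-6072 + 7193/10469) + 23637/7285 = -63560575/10469 + 23637/7285 = -462791333122/76266665 ≈ -6068.1)
J/(-78*(-24) + 31) + y(-180, -71)/26562 = -462791333122/(76266665*(-78*(-24) + 31)) + 127/26562 = -462791333122/(76266665*(1872 + 31)) + 127*(1/26562) = -462791333122/76266665/1903 + 127/26562 = -462791333122/76266665*1/1903 + 127/26562 = -462791333122/145135463495 + 127/26562 = -646012167711721/202899377966010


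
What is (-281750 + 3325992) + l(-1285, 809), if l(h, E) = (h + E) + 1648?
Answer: 3045414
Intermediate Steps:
l(h, E) = 1648 + E + h (l(h, E) = (E + h) + 1648 = 1648 + E + h)
(-281750 + 3325992) + l(-1285, 809) = (-281750 + 3325992) + (1648 + 809 - 1285) = 3044242 + 1172 = 3045414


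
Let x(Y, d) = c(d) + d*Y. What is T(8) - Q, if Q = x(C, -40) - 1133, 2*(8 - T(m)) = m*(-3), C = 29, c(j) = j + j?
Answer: 2393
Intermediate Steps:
c(j) = 2*j
x(Y, d) = 2*d + Y*d (x(Y, d) = 2*d + d*Y = 2*d + Y*d)
T(m) = 8 + 3*m/2 (T(m) = 8 - m*(-3)/2 = 8 - (-3)*m/2 = 8 + 3*m/2)
Q = -2373 (Q = -40*(2 + 29) - 1133 = -40*31 - 1133 = -1240 - 1133 = -2373)
T(8) - Q = (8 + (3/2)*8) - 1*(-2373) = (8 + 12) + 2373 = 20 + 2373 = 2393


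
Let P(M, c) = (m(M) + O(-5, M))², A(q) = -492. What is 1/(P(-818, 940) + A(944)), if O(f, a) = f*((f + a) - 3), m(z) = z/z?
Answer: 1/17064669 ≈ 5.8601e-8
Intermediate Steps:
m(z) = 1
O(f, a) = f*(-3 + a + f) (O(f, a) = f*((a + f) - 3) = f*(-3 + a + f))
P(M, c) = (41 - 5*M)² (P(M, c) = (1 - 5*(-3 + M - 5))² = (1 - 5*(-8 + M))² = (1 + (40 - 5*M))² = (41 - 5*M)²)
1/(P(-818, 940) + A(944)) = 1/((-41 + 5*(-818))² - 492) = 1/((-41 - 4090)² - 492) = 1/((-4131)² - 492) = 1/(17065161 - 492) = 1/17064669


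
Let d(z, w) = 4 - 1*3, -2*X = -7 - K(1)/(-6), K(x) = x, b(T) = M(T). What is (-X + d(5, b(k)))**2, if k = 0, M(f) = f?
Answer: 841/144 ≈ 5.8403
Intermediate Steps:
b(T) = T
X = 41/12 (X = -(-7 - 1/(-6))/2 = -(-7 - (-1)/6)/2 = -(-7 - 1*(-1/6))/2 = -(-7 + 1/6)/2 = -1/2*(-41/6) = 41/12 ≈ 3.4167)
d(z, w) = 1 (d(z, w) = 4 - 3 = 1)
(-X + d(5, b(k)))**2 = (-1*41/12 + 1)**2 = (-41/12 + 1)**2 = (-29/12)**2 = 841/144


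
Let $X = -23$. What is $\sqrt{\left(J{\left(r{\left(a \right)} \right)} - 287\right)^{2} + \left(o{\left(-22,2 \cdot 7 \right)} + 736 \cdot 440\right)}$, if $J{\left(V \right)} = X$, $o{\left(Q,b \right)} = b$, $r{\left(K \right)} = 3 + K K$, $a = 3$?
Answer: $\sqrt{419954} \approx 648.04$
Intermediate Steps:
$r{\left(K \right)} = 3 + K^{2}$
$J{\left(V \right)} = -23$
$\sqrt{\left(J{\left(r{\left(a \right)} \right)} - 287\right)^{2} + \left(o{\left(-22,2 \cdot 7 \right)} + 736 \cdot 440\right)} = \sqrt{\left(-23 - 287\right)^{2} + \left(2 \cdot 7 + 736 \cdot 440\right)} = \sqrt{\left(-310\right)^{2} + \left(14 + 323840\right)} = \sqrt{96100 + 323854} = \sqrt{419954}$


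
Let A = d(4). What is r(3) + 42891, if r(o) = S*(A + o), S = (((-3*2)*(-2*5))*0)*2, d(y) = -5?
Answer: 42891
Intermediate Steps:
A = -5
S = 0 (S = (-6*(-10)*0)*2 = (60*0)*2 = 0*2 = 0)
r(o) = 0 (r(o) = 0*(-5 + o) = 0)
r(3) + 42891 = 0 + 42891 = 42891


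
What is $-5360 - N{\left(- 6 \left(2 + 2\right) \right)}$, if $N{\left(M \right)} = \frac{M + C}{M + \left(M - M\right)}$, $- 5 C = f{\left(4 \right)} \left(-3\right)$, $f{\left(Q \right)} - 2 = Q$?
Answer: $- \frac{107217}{20} \approx -5360.9$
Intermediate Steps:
$f{\left(Q \right)} = 2 + Q$
$C = \frac{18}{5}$ ($C = - \frac{\left(2 + 4\right) \left(-3\right)}{5} = - \frac{6 \left(-3\right)}{5} = \left(- \frac{1}{5}\right) \left(-18\right) = \frac{18}{5} \approx 3.6$)
$N{\left(M \right)} = \frac{\frac{18}{5} + M}{M}$ ($N{\left(M \right)} = \frac{M + \frac{18}{5}}{M + \left(M - M\right)} = \frac{\frac{18}{5} + M}{M + 0} = \frac{\frac{18}{5} + M}{M}$)
$-5360 - N{\left(- 6 \left(2 + 2\right) \right)} = -5360 - \frac{\frac{18}{5} - 6 \left(2 + 2\right)}{\left(-6\right) \left(2 + 2\right)} = -5360 - \frac{\frac{18}{5} - 24}{\left(-6\right) 4} = -5360 - \frac{\frac{18}{5} - 24}{-24} = -5360 - \left(- \frac{1}{24}\right) \left(- \frac{102}{5}\right) = -5360 - \frac{17}{20} = - \frac{107217}{20}$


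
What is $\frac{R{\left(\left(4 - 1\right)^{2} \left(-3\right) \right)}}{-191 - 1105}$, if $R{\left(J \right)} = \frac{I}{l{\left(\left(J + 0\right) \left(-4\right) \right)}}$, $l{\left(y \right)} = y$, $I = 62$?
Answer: $- \frac{31}{69984} \approx -0.00044296$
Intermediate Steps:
$R{\left(J \right)} = - \frac{31}{2 J}$ ($R{\left(J \right)} = \frac{62}{\left(J + 0\right) \left(-4\right)} = \frac{62}{J \left(-4\right)} = \frac{62}{\left(-4\right) J} = 62 \left(- \frac{1}{4 J}\right) = - \frac{31}{2 J}$)
$\frac{R{\left(\left(4 - 1\right)^{2} \left(-3\right) \right)}}{-191 - 1105} = \frac{\left(- \frac{31}{2}\right) \frac{1}{\left(4 - 1\right)^{2} \left(-3\right)}}{-191 - 1105} = \frac{\left(- \frac{31}{2}\right) \frac{1}{3^{2} \left(-3\right)}}{-1296} = - \frac{\left(- \frac{31}{2}\right) \frac{1}{9 \left(-3\right)}}{1296} = - \frac{\left(- \frac{31}{2}\right) \frac{1}{-27}}{1296} = - \frac{\left(- \frac{31}{2}\right) \left(- \frac{1}{27}\right)}{1296} = \left(- \frac{1}{1296}\right) \frac{31}{54} = - \frac{31}{69984}$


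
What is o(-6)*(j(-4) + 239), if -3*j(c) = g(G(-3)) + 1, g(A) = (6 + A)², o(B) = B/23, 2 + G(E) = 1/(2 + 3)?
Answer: -34918/575 ≈ -60.727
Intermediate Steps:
G(E) = -9/5 (G(E) = -2 + 1/(2 + 3) = -2 + 1/5 = -2 + ⅕ = -9/5)
o(B) = B/23 (o(B) = B*(1/23) = B/23)
j(c) = -466/75 (j(c) = -((6 - 9/5)² + 1)/3 = -((21/5)² + 1)/3 = -(441/25 + 1)/3 = -⅓*466/25 = -466/75)
o(-6)*(j(-4) + 239) = ((1/23)*(-6))*(-466/75 + 239) = -6/23*17459/75 = -34918/575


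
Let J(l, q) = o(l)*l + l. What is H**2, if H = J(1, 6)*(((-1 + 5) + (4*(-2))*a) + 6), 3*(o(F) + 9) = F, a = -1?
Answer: 19044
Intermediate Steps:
o(F) = -9 + F/3
J(l, q) = l + l*(-9 + l/3) (J(l, q) = (-9 + l/3)*l + l = l*(-9 + l/3) + l = l + l*(-9 + l/3))
H = -138 (H = ((1/3)*1*(-24 + 1))*(((-1 + 5) + (4*(-2))*(-1)) + 6) = ((1/3)*1*(-23))*((4 - 8*(-1)) + 6) = -23*((4 + 8) + 6)/3 = -23*(12 + 6)/3 = -23/3*18 = -138)
H**2 = (-138)**2 = 19044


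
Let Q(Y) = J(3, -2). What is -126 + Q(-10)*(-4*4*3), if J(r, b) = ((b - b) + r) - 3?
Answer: -126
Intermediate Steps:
J(r, b) = -3 + r (J(r, b) = (0 + r) - 3 = r - 3 = -3 + r)
Q(Y) = 0 (Q(Y) = -3 + 3 = 0)
-126 + Q(-10)*(-4*4*3) = -126 + 0*(-4*4*3) = -126 + 0*(-16*3) = -126 + 0*(-48) = -126 + 0 = -126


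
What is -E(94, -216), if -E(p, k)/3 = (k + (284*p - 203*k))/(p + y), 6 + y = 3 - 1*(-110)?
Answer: 70328/67 ≈ 1049.7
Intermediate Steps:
y = 107 (y = -6 + (3 - 1*(-110)) = -6 + (3 + 110) = -6 + 113 = 107)
E(p, k) = -3*(-202*k + 284*p)/(107 + p) (E(p, k) = -3*(k + (284*p - 203*k))/(p + 107) = -3*(k + (-203*k + 284*p))/(107 + p) = -3*(-202*k + 284*p)/(107 + p))
-E(94, -216) = -6*(-142*94 + 101*(-216))/(107 + 94) = -6*(-13348 - 21816)/201 = -6*(-35164)/201 = -1*(-70328/67) = 70328/67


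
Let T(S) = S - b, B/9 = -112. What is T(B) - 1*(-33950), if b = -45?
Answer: 32987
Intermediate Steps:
B = -1008 (B = 9*(-112) = -1008)
T(S) = 45 + S (T(S) = S - 1*(-45) = S + 45 = 45 + S)
T(B) - 1*(-33950) = (45 - 1008) - 1*(-33950) = -963 + 33950 = 32987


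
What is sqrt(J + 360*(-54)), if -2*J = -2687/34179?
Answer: I*sqrt(90839362550214)/68358 ≈ 139.43*I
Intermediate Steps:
J = 2687/68358 (J = -(-2687)/(2*34179) = -1/2*(-2687/34179) = 2687/68358 ≈ 0.039308)
sqrt(J + 360*(-54)) = sqrt(2687/68358 + 360*(-54)) = sqrt(2687/68358 - 19440) = sqrt(-1328876833/68358) = I*sqrt(90839362550214)/68358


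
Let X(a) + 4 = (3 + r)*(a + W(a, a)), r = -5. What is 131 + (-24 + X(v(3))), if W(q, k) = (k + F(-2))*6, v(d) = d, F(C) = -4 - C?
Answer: 85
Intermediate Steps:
W(q, k) = -12 + 6*k (W(q, k) = (k + (-4 - 1*(-2)))*6 = (k + (-4 + 2))*6 = (k - 2)*6 = (-2 + k)*6 = -12 + 6*k)
X(a) = 20 - 14*a (X(a) = -4 + (3 - 5)*(a + (-12 + 6*a)) = -4 - 2*(-12 + 7*a) = -4 + (24 - 14*a) = 20 - 14*a)
131 + (-24 + X(v(3))) = 131 + (-24 + (20 - 14*3)) = 131 + (-24 + (20 - 42)) = 131 + (-24 - 22) = 131 - 46 = 85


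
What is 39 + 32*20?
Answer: 679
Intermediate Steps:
39 + 32*20 = 39 + 640 = 679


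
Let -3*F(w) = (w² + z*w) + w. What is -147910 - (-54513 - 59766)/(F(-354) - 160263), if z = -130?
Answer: -10711532383/72419 ≈ -1.4791e+5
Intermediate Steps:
F(w) = 43*w - w²/3 (F(w) = -((w² - 130*w) + w)/3 = -(w² - 129*w)/3 = 43*w - w²/3)
-147910 - (-54513 - 59766)/(F(-354) - 160263) = -147910 - (-54513 - 59766)/((⅓)*(-354)*(129 - 1*(-354)) - 160263) = -147910 - (-114279)/((⅓)*(-354)*(129 + 354) - 160263) = -147910 - (-114279)/((⅓)*(-354)*483 - 160263) = -147910 - (-114279)/(-56994 - 160263) = -147910 - (-114279)/(-217257) = -147910 - (-114279)*(-1)/217257 = -147910 - 1*38093/72419 = -147910 - 38093/72419 = -10711532383/72419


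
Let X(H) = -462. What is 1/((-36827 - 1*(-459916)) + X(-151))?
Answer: 1/422627 ≈ 2.3662e-6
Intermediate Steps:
1/((-36827 - 1*(-459916)) + X(-151)) = 1/((-36827 - 1*(-459916)) - 462) = 1/((-36827 + 459916) - 462) = 1/(423089 - 462) = 1/422627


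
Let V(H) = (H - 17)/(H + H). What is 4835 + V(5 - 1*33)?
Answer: 270805/56 ≈ 4835.8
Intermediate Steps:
V(H) = (-17 + H)/(2*H) (V(H) = (-17 + H)/((2*H)) = (-17 + H)*(1/(2*H)) = (-17 + H)/(2*H))
4835 + V(5 - 1*33) = 4835 + (-17 + (5 - 1*33))/(2*(5 - 1*33)) = 4835 + (-17 + (5 - 33))/(2*(5 - 33)) = 4835 + (½)*(-17 - 28)/(-28) = 4835 + (½)*(-1/28)*(-45) = 4835 + 45/56 = 270805/56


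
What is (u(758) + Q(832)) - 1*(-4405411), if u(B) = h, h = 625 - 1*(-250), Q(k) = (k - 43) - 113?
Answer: 4406962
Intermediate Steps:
Q(k) = -156 + k (Q(k) = (-43 + k) - 113 = -156 + k)
h = 875 (h = 625 + 250 = 875)
u(B) = 875
(u(758) + Q(832)) - 1*(-4405411) = (875 + (-156 + 832)) - 1*(-4405411) = (875 + 676) + 4405411 = 1551 + 4405411 = 4406962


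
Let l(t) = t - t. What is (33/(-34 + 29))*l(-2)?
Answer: 0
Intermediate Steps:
l(t) = 0
(33/(-34 + 29))*l(-2) = (33/(-34 + 29))*0 = (33/(-5))*0 = -1/5*33*0 = -33/5*0 = 0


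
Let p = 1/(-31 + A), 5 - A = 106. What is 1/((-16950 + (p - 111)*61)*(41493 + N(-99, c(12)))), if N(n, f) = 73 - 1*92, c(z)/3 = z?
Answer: -66/64932378721 ≈ -1.0164e-9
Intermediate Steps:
c(z) = 3*z
N(n, f) = -19 (N(n, f) = 73 - 92 = -19)
A = -101 (A = 5 - 1*106 = 5 - 106 = -101)
p = -1/132 (p = 1/(-31 - 101) = 1/(-132) = -1/132 ≈ -0.0075758)
1/((-16950 + (p - 111)*61)*(41493 + N(-99, c(12)))) = 1/((-16950 + (-1/132 - 111)*61)*(41493 - 19)) = 1/((-16950 - 14653/132*61)*41474) = 1/((-16950 - 893833/132)*41474) = 1/(-3131233/132*41474) = 1/(-64932378721/66) = -66/64932378721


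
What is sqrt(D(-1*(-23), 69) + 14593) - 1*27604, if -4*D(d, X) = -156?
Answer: -27604 + 2*sqrt(3658) ≈ -27483.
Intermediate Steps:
D(d, X) = 39 (D(d, X) = -1/4*(-156) = 39)
sqrt(D(-1*(-23), 69) + 14593) - 1*27604 = sqrt(39 + 14593) - 1*27604 = sqrt(14632) - 27604 = 2*sqrt(3658) - 27604 = -27604 + 2*sqrt(3658)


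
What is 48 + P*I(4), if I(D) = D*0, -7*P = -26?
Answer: 48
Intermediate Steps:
P = 26/7 (P = -1/7*(-26) = 26/7 ≈ 3.7143)
I(D) = 0
48 + P*I(4) = 48 + (26/7)*0 = 48 + 0 = 48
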